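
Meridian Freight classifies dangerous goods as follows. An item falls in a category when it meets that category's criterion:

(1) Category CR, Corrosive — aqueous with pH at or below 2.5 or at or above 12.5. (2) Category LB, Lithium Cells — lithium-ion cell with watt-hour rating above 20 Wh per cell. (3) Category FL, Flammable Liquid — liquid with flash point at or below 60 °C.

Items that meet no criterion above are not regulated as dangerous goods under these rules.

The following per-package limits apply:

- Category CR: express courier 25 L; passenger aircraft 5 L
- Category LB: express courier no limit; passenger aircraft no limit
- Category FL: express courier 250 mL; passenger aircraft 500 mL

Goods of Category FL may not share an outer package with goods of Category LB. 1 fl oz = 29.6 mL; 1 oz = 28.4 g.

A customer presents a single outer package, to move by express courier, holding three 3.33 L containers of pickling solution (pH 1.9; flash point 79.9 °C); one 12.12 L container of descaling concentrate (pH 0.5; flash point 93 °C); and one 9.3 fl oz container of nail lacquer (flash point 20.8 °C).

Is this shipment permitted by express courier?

The pickling solution has pH 1.9, which is ≤ 2.5, so it is Category CR (Corrosive).
The descaling concentrate has pH 0.5, which is ≤ 2.5, so it is Category CR (Corrosive).
Nail lacquer: flash point 20.8 °C ≤ 60 °C → Category FL (Flammable Liquid).
Category CR net quantity: (three 3.33 L containers = 9.99 L) + 12.12 L = 22.11 L.
22.11 L ≤ 25 L (express courier limit, Category CR) — within limit.
Category FL quantity: one 9.3 fl oz container = 275.28 mL.
275.28 mL > 250 mL (express courier limit, Category FL) — over the limit.
The segregation rule (Category FL with Category LB) does not apply to Category CR with Category FL.

No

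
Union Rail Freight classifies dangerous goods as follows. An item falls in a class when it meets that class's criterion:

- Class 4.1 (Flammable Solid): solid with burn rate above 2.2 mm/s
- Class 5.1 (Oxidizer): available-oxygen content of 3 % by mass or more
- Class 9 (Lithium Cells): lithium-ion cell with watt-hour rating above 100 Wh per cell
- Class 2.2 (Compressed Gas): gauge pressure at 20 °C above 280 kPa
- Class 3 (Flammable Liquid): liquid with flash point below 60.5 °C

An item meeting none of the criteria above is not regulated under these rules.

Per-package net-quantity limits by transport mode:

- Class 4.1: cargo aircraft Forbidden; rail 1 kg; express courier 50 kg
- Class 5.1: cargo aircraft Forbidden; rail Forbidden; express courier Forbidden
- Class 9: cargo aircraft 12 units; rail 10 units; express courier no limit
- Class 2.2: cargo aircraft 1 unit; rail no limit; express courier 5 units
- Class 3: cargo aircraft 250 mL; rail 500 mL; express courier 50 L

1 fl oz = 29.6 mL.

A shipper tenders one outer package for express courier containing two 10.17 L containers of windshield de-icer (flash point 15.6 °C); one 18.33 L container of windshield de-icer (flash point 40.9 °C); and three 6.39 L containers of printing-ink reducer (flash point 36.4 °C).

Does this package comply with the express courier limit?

Flash point 15.6 °C meets the Class 3 criterion (Flammable Liquid), so the windshield de-icer is Class 3.
Windshield de-icer: flash point 40.9 °C < 60.5 °C → Class 3 (Flammable Liquid).
The printing-ink reducer has flash point 36.4 °C, which is < 60.5 °C, so it is Class 3 (Flammable Liquid).
Class 3 net quantity: (two 10.17 L containers = 20.34 L) + 18.33 L + (three 6.39 L containers = 19.17 L) = 57.84 L.
57.84 L > 50 L (express courier limit, Class 3) — over the limit.

No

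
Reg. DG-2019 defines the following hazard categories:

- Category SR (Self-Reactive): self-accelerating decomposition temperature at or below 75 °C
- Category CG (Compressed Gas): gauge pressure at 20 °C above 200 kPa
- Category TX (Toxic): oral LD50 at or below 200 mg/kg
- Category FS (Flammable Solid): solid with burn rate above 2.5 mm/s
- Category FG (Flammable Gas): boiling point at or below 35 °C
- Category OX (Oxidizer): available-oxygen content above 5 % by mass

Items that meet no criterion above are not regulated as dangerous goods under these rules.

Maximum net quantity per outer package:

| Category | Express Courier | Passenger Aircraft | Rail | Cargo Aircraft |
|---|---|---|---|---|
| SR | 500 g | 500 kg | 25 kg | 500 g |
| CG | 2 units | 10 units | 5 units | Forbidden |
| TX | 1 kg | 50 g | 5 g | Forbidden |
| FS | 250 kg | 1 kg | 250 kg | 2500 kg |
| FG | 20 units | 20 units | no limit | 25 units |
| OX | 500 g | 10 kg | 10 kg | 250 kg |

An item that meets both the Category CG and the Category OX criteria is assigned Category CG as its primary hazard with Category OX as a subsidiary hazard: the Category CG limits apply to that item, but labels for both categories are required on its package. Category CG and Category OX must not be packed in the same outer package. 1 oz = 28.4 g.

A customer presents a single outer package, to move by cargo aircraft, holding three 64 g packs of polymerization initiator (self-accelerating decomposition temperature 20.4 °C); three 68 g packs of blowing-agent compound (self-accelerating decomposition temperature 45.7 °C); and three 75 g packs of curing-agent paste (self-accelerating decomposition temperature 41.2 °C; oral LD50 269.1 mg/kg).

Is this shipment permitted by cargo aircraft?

No

With self-accelerating decomposition temperature 20.4 °C (≤ 75 °C), the polymerization initiator falls in Category SR.
The blowing-agent compound has self-accelerating decomposition temperature 45.7 °C, which is ≤ 75 °C, so it is Category SR (Self-Reactive).
Self-accelerating decomposition temperature 41.2 °C meets the Category SR criterion (Self-Reactive), so the curing-agent paste is Category SR.
Category SR net quantity: (three 64 g packs = 192 g) + (three 68 g packs = 204 g) + (three 75 g packs = 225 g) = 621 g.
That exceeds the Category SR cargo aircraft limit of 500 g.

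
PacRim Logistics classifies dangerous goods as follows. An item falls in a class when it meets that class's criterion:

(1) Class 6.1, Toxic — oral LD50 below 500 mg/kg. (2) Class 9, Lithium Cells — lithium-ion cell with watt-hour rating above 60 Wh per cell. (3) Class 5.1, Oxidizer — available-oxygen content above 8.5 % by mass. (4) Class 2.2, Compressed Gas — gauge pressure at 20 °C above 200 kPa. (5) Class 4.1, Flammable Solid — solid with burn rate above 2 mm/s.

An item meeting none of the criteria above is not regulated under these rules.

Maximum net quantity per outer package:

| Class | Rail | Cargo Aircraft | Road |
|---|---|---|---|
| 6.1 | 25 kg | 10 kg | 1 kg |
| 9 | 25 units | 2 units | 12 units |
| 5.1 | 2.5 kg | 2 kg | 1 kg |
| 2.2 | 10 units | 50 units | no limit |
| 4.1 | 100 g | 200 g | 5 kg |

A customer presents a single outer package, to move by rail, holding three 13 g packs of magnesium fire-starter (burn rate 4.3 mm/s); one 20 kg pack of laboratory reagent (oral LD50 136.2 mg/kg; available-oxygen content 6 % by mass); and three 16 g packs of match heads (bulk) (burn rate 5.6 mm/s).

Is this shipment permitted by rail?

Yes

Burn rate 4.3 mm/s meets the Class 4.1 criterion (Flammable Solid), so the magnesium fire-starter is Class 4.1.
Oral LD50 136.2 mg/kg meets the Class 6.1 criterion (Toxic), so the laboratory reagent is Class 6.1.
Burn rate 5.6 mm/s meets the Class 4.1 criterion (Flammable Solid), so the match heads (bulk) are Class 4.1.
Total Class 4.1: (three 13 g packs = 39 g) + (three 16 g packs = 48 g) = 87 g.
87 g ≤ 100 g (rail limit, Class 4.1) — within limit.
Class 6.1 quantity: 20 kg.
That is within the Class 6.1 rail limit of 25 kg.
Every hazard class is within its rail limit and no segregation rule is violated.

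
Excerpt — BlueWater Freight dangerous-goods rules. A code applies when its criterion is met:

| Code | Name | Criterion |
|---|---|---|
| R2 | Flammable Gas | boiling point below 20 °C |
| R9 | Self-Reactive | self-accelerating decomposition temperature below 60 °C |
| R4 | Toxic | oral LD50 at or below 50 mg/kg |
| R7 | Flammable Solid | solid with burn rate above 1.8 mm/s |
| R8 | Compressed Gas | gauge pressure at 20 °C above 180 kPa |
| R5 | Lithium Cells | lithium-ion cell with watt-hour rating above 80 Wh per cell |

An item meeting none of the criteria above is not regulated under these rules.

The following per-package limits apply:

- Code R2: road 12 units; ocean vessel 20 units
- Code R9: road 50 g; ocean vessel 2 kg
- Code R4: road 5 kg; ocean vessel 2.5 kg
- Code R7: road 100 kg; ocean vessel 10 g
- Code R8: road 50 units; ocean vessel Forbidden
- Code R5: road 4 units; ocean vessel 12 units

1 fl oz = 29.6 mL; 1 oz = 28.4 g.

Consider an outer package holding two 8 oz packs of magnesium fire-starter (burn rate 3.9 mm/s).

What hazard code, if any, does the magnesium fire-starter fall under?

With burn rate 3.9 mm/s (> 1.8 mm/s), the magnesium fire-starter falls in Code R7.

Code R7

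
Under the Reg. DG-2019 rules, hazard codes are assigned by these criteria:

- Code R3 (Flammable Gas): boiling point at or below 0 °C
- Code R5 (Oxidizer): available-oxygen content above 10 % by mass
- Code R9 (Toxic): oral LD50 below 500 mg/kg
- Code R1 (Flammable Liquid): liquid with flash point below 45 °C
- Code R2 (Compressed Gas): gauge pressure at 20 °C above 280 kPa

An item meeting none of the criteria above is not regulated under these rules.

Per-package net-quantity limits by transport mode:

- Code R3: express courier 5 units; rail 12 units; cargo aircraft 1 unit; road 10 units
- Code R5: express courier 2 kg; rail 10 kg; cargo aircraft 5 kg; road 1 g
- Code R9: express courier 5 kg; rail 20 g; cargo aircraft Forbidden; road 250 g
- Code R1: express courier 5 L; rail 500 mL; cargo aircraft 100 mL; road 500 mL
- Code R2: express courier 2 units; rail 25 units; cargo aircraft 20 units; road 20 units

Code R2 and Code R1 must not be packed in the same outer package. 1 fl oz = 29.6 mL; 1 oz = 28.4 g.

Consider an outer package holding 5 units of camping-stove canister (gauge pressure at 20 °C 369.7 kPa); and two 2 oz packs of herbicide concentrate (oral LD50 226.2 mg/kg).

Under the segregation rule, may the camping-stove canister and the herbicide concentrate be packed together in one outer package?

The camping-stove canister has gauge pressure at 20 °C 369.7 kPa, which is > 280 kPa, so it is Code R2 (Compressed Gas).
Herbicide concentrate: oral LD50 226.2 mg/kg < 500 mg/kg → Code R9 (Toxic).
No segregation rule bars Code R2 with Code R9.

Yes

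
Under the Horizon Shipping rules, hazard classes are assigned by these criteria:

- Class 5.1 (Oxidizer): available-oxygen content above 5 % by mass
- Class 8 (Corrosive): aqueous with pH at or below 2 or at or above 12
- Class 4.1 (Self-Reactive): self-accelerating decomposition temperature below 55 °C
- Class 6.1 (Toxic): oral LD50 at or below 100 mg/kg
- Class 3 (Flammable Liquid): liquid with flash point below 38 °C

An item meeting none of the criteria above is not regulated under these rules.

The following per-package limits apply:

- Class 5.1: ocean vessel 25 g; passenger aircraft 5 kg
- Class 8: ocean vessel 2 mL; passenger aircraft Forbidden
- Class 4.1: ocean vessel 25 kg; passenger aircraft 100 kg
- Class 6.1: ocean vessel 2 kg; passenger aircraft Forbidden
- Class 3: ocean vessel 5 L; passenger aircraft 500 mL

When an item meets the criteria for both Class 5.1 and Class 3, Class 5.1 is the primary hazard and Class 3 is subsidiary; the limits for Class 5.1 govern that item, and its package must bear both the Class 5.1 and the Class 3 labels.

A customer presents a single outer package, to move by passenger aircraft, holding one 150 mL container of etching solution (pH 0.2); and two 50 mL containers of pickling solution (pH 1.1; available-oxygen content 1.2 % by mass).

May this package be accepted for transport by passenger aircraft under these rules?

No

Etching solution: pH 0.2 ≤ 2 → Class 8 (Corrosive).
With pH 1.1 (≤ 2), the pickling solution falls in Class 8.
Class 8 net quantity: 150 mL + (two 50 mL containers = 100 mL) = 250 mL.
By passenger aircraft, Class 8 is Forbidden regardless of quantity.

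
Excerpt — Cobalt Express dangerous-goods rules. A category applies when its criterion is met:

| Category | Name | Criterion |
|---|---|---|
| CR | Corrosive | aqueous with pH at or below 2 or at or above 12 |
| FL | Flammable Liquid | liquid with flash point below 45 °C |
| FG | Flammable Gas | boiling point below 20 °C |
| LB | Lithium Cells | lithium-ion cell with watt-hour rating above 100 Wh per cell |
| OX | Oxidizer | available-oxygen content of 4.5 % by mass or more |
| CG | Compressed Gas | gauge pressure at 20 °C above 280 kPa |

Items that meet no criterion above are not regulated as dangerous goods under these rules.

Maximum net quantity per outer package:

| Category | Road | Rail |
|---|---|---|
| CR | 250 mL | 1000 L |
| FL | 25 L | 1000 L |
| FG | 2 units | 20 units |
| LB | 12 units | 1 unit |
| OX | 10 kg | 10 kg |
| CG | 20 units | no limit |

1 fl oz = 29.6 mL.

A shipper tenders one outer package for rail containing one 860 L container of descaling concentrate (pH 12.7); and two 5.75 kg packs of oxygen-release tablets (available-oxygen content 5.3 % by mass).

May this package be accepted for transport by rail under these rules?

No

With pH 12.7 (≥ 12), the descaling concentrate falls in Category CR.
Oxygen-release tablets: available-oxygen content 5.3 % by mass ≥ 4.5 % by mass → Category OX (Oxidizer).
Category OX quantity: two 5.75 kg packs = 11.5 kg.
11.5 kg exceeds the rail limit of 10 kg for Category OX.
Category CR quantity: 860 L.
860 L ≤ 1000 L (rail limit, Category CR) — within limit.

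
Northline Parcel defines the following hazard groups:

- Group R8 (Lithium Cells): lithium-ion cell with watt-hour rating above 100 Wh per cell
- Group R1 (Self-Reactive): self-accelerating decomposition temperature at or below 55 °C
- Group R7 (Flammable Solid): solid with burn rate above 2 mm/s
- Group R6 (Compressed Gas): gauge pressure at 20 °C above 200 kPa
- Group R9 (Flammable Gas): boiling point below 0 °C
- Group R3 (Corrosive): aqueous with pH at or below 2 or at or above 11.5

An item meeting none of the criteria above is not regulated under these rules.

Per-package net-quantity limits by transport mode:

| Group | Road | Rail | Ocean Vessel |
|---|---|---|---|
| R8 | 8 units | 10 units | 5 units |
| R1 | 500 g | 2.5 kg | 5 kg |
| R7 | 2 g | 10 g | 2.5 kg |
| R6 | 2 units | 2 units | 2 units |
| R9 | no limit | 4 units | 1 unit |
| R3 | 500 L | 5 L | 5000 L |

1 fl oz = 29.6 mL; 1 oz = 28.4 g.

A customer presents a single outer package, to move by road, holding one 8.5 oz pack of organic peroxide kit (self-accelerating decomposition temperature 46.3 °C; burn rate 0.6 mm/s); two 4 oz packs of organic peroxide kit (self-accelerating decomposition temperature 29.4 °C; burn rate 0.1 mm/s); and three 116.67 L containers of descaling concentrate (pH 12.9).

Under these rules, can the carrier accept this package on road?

Yes

The organic peroxide kit has self-accelerating decomposition temperature 46.3 °C, which is ≤ 55 °C, so it is Group R1 (Self-Reactive).
With self-accelerating decomposition temperature 29.4 °C (≤ 55 °C), the organic peroxide kit falls in Group R1.
The descaling concentrate has pH 12.9, which is ≥ 11.5, so it is Group R3 (Corrosive).
Group R1 net quantity: (one 8.5 oz pack = 241.4 g) + (two 4 oz packs = 227.2 g) = 468.6 g.
That is within the Group R1 road limit of 500 g.
Group R3 quantity: three 116.67 L containers = 350.01 L.
350.01 L is within the road limit of 500 L for Group R3.
Every hazard group is within its road limit and no segregation rule is violated.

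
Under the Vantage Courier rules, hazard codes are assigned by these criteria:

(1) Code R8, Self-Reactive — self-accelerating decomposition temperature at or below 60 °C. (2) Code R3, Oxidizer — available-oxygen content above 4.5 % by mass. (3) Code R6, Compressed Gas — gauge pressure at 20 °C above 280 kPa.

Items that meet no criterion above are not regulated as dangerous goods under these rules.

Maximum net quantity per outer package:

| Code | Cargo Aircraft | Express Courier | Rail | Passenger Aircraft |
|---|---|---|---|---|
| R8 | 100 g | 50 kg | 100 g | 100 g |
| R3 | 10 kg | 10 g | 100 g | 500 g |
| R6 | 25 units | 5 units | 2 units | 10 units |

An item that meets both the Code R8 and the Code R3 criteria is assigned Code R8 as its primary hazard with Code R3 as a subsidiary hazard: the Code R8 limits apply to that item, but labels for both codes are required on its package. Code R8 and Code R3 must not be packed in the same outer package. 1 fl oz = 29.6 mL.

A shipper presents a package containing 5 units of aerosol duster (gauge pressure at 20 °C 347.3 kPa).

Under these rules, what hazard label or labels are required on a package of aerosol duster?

The aerosol duster has gauge pressure at 20 °C 347.3 kPa, which is > 280 kPa, so it is Code R6 (Compressed Gas).
Only the Code R6 label is required.

Code R6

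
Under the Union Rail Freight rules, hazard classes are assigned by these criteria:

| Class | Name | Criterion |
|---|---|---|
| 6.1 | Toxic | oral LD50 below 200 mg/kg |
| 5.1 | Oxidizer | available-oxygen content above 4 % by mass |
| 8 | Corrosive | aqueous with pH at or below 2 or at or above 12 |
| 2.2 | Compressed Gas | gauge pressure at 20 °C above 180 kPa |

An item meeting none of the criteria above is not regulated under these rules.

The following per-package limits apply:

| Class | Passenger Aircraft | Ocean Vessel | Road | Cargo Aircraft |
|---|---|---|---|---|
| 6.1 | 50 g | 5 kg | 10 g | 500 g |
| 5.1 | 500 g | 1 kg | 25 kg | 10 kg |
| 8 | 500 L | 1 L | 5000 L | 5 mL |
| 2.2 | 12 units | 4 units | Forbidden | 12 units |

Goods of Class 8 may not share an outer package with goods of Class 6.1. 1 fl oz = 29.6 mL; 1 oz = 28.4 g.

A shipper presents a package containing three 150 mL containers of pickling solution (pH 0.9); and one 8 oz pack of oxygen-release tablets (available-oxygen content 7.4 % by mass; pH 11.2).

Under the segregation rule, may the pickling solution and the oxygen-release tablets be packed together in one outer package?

pH 0.9 meets the Class 8 criterion (Corrosive), so the pickling solution is Class 8.
Available-oxygen content 7.4 % by mass meets the Class 5.1 criterion (Oxidizer), so the oxygen-release tablets are Class 5.1.
No segregation rule bars Class 8 with Class 5.1.

Yes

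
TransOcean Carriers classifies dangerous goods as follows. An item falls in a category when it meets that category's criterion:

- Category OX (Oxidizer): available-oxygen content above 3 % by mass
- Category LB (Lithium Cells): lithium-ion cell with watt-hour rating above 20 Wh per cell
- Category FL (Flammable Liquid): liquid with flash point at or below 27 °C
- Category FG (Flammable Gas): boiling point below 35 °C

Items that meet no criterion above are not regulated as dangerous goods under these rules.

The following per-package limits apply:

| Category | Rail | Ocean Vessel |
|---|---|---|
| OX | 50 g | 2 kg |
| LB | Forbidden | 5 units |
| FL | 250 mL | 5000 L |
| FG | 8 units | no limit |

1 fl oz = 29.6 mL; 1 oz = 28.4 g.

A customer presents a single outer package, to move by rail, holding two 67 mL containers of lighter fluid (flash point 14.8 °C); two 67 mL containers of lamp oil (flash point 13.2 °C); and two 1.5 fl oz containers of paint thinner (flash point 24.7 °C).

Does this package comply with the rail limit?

No

With flash point 14.8 °C (≤ 27 °C), the lighter fluid falls in Category FL.
The lamp oil has flash point 13.2 °C, which is ≤ 27 °C, so it is Category FL (Flammable Liquid).
The paint thinner has flash point 24.7 °C, which is ≤ 27 °C, so it is Category FL (Flammable Liquid).
Category FL net quantity: (two 67 mL containers = 134 mL) + (two 67 mL containers = 134 mL) + (two 1.5 fl oz containers = 88.8 mL) = 356.8 mL.
356.8 mL > 250 mL (rail limit, Category FL) — over the limit.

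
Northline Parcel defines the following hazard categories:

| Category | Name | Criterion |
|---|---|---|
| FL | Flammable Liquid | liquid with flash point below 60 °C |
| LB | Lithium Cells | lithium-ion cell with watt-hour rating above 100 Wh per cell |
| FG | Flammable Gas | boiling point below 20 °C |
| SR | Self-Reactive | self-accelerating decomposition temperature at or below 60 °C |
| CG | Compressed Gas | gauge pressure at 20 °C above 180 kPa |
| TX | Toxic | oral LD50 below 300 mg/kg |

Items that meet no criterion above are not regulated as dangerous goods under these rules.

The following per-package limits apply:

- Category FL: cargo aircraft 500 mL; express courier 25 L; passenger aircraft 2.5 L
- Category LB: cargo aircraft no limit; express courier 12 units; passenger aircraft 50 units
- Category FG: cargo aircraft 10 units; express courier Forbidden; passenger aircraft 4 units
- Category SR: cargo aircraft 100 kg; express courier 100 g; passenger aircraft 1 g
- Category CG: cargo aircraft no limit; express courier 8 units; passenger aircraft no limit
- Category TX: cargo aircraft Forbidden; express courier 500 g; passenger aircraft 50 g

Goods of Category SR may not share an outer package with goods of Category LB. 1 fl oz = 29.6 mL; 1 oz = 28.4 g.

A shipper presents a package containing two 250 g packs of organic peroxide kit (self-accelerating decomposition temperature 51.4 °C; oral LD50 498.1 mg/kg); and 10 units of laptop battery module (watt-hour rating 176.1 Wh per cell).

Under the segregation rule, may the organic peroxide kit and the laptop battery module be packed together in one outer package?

The organic peroxide kit has self-accelerating decomposition temperature 51.4 °C, which is ≤ 60 °C, so it is Category SR (Self-Reactive).
Laptop battery module: watt-hour rating 176.1 Wh per cell > 100 Wh per cell → Category LB (Lithium Cells).
Category SR and Category LB may not share an outer package.

No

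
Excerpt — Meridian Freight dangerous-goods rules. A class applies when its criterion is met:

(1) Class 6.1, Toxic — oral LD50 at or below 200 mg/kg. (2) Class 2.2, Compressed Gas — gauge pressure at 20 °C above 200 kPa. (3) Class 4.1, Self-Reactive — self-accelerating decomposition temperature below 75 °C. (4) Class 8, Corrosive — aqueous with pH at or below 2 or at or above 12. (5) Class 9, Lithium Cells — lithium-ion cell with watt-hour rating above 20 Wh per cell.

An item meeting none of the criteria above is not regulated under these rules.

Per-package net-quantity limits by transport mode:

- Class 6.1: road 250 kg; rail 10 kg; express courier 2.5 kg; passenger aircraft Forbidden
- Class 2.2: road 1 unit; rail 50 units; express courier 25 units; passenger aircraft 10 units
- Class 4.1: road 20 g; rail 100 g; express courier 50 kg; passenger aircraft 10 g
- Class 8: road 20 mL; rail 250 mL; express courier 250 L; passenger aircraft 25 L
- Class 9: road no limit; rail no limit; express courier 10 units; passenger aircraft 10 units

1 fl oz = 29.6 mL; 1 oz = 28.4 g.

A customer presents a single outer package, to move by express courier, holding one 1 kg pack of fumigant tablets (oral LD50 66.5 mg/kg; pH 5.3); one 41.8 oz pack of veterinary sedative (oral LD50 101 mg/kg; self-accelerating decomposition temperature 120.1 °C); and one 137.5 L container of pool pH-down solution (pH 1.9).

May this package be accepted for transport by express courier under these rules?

Yes

The fumigant tablets have oral LD50 66.5 mg/kg, which is ≤ 200 mg/kg, so they are Class 6.1 (Toxic).
With oral LD50 101 mg/kg (≤ 200 mg/kg), the veterinary sedative falls in Class 6.1.
The pool pH-down solution has pH 1.9, which is ≤ 2, so it is Class 8 (Corrosive).
Total Class 6.1: 1 kg + (one 41.8 oz pack = 1187.12 g) = 2187.12 g.
2187.12 g is within the express courier limit of 2.5 kg for Class 6.1.
Class 8 quantity: 137.5 L.
137.5 L ≤ 250 L (express courier limit, Class 8) — within limit.
Every hazard class is within its express courier limit and no segregation rule is violated.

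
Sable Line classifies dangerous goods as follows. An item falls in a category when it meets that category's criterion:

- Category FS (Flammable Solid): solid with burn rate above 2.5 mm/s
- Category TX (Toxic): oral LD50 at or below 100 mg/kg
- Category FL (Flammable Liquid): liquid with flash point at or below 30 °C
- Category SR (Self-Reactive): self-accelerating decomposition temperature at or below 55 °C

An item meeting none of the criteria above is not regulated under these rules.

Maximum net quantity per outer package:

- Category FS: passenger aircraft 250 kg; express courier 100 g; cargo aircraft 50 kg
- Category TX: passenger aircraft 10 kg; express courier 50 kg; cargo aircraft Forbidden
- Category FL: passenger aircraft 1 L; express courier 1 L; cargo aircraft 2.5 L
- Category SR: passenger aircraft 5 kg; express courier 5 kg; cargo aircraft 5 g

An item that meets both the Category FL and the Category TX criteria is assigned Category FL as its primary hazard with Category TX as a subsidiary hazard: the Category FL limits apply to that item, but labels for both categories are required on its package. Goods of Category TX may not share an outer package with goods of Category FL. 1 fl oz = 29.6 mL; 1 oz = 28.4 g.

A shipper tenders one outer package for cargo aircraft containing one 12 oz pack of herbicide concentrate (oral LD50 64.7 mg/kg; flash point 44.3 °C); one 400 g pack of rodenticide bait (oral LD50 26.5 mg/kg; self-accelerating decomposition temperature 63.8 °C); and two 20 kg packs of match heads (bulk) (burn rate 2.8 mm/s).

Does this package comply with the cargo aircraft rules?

Herbicide concentrate: oral LD50 64.7 mg/kg ≤ 100 mg/kg → Category TX (Toxic).
With oral LD50 26.5 mg/kg (≤ 100 mg/kg), the rodenticide bait falls in Category TX.
Match heads (bulk): burn rate 2.8 mm/s > 2.5 mm/s → Category FS (Flammable Solid).
Category TX net quantity: (one 12 oz pack = 340.8 g) + 400 g = 740.8 g.
By cargo aircraft, Category TX is Forbidden regardless of quantity.
Category FS quantity: two 20 kg packs = 40 kg.
That is within the Category FS cargo aircraft limit of 50 kg.
The segregation rule (Category TX with Category FL) does not apply to Category TX with Category FS.

No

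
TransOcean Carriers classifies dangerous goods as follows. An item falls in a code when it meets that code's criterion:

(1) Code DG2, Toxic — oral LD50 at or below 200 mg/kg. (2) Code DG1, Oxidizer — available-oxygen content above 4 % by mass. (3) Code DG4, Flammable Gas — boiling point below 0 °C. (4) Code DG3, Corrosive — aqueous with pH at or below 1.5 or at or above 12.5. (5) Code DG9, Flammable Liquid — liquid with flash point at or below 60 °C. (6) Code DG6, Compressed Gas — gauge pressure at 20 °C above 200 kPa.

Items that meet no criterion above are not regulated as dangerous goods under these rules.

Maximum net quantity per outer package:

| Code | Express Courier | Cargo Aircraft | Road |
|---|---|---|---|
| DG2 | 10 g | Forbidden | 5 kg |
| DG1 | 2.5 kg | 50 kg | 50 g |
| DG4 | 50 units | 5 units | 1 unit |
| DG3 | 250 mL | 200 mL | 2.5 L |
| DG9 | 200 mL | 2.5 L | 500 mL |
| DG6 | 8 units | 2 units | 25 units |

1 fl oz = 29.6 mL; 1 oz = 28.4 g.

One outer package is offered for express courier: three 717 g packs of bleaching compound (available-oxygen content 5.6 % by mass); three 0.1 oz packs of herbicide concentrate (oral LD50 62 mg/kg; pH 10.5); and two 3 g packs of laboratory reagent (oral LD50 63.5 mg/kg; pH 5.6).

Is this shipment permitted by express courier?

No

The bleaching compound has available-oxygen content 5.6 % by mass, which is > 4 % by mass, so it is Code DG1 (Oxidizer).
Oral LD50 62 mg/kg meets the Code DG2 criterion (Toxic), so the herbicide concentrate is Code DG2.
With oral LD50 63.5 mg/kg (≤ 200 mg/kg), the laboratory reagent falls in Code DG2.
Total Code DG2: (three 0.1 oz packs = 8.52 g) + (two 3 g packs = 6 g) = 14.52 g.
14.52 g > 10 g (express courier limit, Code DG2) — over the limit.
Code DG1 quantity: three 717 g packs = 2.151 kg.
That is within the Code DG1 express courier limit of 2.5 kg.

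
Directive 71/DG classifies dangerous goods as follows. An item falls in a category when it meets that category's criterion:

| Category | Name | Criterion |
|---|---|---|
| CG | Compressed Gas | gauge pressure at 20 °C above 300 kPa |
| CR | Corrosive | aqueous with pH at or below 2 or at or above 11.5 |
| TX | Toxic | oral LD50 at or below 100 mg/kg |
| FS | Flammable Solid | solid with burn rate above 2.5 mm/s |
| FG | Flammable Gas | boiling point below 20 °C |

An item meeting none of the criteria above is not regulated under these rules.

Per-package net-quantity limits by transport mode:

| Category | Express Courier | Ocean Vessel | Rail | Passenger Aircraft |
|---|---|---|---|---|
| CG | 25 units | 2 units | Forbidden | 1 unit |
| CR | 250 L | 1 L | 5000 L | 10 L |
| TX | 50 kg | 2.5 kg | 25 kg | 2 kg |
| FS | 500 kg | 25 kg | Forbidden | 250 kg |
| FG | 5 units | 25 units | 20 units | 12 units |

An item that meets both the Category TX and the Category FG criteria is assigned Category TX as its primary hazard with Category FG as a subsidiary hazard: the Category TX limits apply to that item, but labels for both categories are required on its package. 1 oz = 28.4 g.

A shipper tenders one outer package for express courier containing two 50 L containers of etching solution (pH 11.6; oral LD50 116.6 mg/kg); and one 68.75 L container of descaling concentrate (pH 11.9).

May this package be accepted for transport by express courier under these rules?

The etching solution has pH 11.6, which is ≥ 11.5, so it is Category CR (Corrosive).
The descaling concentrate has pH 11.9, which is ≥ 11.5, so it is Category CR (Corrosive).
Category CR net quantity: (two 50 L containers = 100 L) + 68.75 L = 168.75 L.
168.75 L is within the express courier limit of 250 L for Category CR.

Yes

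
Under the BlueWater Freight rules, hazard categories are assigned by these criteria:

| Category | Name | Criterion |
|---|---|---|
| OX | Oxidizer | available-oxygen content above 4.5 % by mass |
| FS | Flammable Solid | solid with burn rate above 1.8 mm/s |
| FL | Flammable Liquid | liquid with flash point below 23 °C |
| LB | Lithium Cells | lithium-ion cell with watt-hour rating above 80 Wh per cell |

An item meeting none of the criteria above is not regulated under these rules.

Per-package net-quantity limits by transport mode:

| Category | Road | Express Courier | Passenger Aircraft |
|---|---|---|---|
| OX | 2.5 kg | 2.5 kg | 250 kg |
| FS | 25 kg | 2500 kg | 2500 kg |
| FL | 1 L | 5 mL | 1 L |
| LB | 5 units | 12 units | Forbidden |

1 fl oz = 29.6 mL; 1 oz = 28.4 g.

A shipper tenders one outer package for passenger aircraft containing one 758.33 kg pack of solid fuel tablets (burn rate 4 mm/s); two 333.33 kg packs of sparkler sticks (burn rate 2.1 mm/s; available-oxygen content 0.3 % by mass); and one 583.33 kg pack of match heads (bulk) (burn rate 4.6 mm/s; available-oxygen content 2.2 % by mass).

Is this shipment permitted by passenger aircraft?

With burn rate 4 mm/s (> 1.8 mm/s), the solid fuel tablets fall in Category FS.
Sparkler sticks: burn rate 2.1 mm/s > 1.8 mm/s → Category FS (Flammable Solid).
The match heads (bulk) have burn rate 4.6 mm/s, which is > 1.8 mm/s, so they are Category FS (Flammable Solid).
Total Category FS: 758.33 kg + (two 333.33 kg packs = 666.66 kg) + 583.33 kg = 2008.32 kg.
That is within the Category FS passenger aircraft limit of 2500 kg.

Yes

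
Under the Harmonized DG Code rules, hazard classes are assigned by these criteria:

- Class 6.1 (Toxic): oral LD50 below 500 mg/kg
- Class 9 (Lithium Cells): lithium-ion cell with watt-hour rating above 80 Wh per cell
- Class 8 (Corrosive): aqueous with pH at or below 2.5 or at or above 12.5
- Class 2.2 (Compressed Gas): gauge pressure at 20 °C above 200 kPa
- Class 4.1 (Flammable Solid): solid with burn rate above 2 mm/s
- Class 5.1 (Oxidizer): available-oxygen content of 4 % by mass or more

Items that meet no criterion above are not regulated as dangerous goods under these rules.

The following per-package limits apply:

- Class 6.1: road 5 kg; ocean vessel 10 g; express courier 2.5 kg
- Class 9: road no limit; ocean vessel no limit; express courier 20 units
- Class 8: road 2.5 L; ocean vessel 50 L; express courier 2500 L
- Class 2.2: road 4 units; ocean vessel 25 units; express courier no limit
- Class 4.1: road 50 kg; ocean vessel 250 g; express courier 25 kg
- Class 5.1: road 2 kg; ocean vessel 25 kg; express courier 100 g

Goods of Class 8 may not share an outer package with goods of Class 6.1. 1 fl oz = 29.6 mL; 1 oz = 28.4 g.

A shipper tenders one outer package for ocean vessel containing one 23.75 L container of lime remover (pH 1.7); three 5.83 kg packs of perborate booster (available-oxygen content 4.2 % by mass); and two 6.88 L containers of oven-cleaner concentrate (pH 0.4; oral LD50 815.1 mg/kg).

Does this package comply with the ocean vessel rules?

With pH 1.7 (≤ 2.5), the lime remover falls in Class 8.
Available-oxygen content 4.2 % by mass meets the Class 5.1 criterion (Oxidizer), so the perborate booster is Class 5.1.
Oven-cleaner concentrate: pH 0.4 ≤ 2.5 → Class 8 (Corrosive).
Class 8 net quantity: 23.75 L + (two 6.88 L containers = 13.76 L) = 37.51 L.
37.51 L ≤ 50 L (ocean vessel limit, Class 8) — within limit.
Class 5.1 quantity: three 5.83 kg packs = 17.49 kg.
17.49 kg ≤ 25 kg (ocean vessel limit, Class 5.1) — within limit.
The segregation rule (Class 8 with Class 6.1) does not apply to Class 8 with Class 5.1.
Every hazard class is within its ocean vessel limit and no segregation rule is violated.

Yes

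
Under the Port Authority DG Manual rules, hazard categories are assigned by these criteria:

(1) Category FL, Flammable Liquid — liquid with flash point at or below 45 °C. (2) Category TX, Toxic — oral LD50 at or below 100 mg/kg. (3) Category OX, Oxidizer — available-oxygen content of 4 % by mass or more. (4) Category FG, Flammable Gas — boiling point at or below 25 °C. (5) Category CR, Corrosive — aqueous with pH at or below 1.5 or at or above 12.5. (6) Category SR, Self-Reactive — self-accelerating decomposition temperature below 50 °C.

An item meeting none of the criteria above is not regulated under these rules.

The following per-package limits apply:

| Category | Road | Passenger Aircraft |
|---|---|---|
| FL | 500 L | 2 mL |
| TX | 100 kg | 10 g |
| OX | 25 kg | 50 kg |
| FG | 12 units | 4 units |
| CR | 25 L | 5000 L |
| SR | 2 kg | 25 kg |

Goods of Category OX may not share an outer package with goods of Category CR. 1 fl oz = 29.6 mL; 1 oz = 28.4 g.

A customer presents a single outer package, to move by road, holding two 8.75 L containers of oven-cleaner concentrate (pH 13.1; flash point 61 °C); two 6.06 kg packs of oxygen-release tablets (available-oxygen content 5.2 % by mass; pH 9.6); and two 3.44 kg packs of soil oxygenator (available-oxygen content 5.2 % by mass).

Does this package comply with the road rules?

With pH 13.1 (≥ 12.5), the oven-cleaner concentrate falls in Category CR.
With available-oxygen content 5.2 % by mass (≥ 4 % by mass), the oxygen-release tablets fall in Category OX.
Soil oxygenator: available-oxygen content 5.2 % by mass ≥ 4 % by mass → Category OX (Oxidizer).
Category OX net quantity: (two 6.06 kg packs = 12.12 kg) + (two 3.44 kg packs = 6.88 kg) = 19 kg.
19 kg is within the road limit of 25 kg for Category OX.
Category CR quantity: two 8.75 L containers = 17.5 L.
17.5 L is within the road limit of 25 L for Category CR.
Category OX and Category CR may not share an outer package.

No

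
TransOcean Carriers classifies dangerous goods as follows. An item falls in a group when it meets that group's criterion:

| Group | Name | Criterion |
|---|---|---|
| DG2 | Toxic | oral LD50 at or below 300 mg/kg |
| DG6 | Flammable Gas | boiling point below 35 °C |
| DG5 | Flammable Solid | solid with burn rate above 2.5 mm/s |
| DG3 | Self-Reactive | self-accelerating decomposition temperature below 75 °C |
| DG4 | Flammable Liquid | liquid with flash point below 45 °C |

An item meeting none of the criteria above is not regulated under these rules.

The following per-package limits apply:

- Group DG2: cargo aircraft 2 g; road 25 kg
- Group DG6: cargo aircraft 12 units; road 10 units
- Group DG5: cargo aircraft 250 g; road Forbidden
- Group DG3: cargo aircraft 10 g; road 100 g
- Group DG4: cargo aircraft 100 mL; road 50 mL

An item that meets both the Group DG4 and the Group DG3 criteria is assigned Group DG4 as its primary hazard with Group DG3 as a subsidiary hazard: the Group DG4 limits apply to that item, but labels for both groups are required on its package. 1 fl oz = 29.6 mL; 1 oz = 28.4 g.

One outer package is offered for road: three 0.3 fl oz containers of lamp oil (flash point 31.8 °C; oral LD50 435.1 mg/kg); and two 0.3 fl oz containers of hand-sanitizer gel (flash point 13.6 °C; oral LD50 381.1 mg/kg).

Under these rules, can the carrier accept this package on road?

The lamp oil has flash point 31.8 °C, which is < 45 °C, so it is Group DG4 (Flammable Liquid).
With flash point 13.6 °C (< 45 °C), the hand-sanitizer gel falls in Group DG4.
Total Group DG4: (three 0.3 fl oz containers = 26.64 mL) + (two 0.3 fl oz containers = 17.76 mL) = 44.4 mL.
44.4 mL is within the road limit of 50 mL for Group DG4.

Yes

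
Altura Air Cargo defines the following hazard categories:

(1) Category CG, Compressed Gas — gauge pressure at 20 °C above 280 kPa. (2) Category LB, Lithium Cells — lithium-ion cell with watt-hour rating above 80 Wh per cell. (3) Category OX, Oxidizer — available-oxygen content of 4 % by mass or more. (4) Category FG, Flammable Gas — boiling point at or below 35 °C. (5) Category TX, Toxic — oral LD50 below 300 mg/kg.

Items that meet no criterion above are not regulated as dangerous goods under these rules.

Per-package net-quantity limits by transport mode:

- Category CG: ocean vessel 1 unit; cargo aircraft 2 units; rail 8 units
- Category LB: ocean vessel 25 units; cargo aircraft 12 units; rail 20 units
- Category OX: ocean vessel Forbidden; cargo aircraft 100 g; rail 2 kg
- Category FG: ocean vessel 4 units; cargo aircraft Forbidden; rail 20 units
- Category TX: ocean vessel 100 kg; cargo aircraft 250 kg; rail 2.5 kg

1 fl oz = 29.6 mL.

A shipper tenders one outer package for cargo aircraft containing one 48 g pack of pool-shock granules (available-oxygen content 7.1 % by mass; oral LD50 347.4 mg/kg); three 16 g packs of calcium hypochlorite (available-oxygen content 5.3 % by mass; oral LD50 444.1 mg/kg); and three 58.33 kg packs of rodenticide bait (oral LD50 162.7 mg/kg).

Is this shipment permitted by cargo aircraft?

Yes

Available-oxygen content 7.1 % by mass meets the Category OX criterion (Oxidizer), so the pool-shock granules are Category OX.
With available-oxygen content 5.3 % by mass (≥ 4 % by mass), the calcium hypochlorite falls in Category OX.
The rodenticide bait has oral LD50 162.7 mg/kg, which is < 300 mg/kg, so it is Category TX (Toxic).
Total Category OX: 48 g + (three 16 g packs = 48 g) = 96 g.
96 g is within the cargo aircraft limit of 100 g for Category OX.
Category TX quantity: three 58.33 kg packs = 174.99 kg.
174.99 kg ≤ 250 kg (cargo aircraft limit, Category TX) — within limit.
Every hazard category is within its cargo aircraft limit and no segregation rule is violated.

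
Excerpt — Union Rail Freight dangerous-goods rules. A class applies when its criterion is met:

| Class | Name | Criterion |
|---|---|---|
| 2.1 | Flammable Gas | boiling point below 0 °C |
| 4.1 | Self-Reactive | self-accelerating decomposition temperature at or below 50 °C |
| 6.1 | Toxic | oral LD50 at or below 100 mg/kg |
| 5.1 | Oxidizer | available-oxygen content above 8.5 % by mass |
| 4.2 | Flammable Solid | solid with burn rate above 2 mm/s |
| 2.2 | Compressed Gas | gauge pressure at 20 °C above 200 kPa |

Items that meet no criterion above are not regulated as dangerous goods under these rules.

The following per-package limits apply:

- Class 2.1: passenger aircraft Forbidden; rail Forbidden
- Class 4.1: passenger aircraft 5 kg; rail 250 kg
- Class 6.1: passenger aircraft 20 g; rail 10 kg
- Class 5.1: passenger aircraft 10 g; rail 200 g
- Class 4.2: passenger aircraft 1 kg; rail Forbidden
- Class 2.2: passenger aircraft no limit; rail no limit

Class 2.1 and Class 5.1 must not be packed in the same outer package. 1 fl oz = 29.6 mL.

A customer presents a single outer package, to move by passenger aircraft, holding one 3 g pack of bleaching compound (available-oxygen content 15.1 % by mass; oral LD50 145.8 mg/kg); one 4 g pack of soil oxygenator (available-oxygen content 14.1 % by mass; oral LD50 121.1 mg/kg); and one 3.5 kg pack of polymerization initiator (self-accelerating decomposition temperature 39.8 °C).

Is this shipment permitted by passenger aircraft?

The bleaching compound has available-oxygen content 15.1 % by mass, which is > 8.5 % by mass, so it is Class 5.1 (Oxidizer).
Soil oxygenator: available-oxygen content 14.1 % by mass > 8.5 % by mass → Class 5.1 (Oxidizer).
The polymerization initiator has self-accelerating decomposition temperature 39.8 °C, which is ≤ 50 °C, so it is Class 4.1 (Self-Reactive).
Class 4.1 quantity: 3.5 kg.
3.5 kg is within the passenger aircraft limit of 5 kg for Class 4.1.
Total Class 5.1: 3 g + 4 g = 7 g.
7 g is within the passenger aircraft limit of 10 g for Class 5.1.
The segregation rule (Class 2.1 with Class 5.1) does not apply to Class 4.1 with Class 5.1.
Every hazard class is within its passenger aircraft limit and no segregation rule is violated.

Yes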